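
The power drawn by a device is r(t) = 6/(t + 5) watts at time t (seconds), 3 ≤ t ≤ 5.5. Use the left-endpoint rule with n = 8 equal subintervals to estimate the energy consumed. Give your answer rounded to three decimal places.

1.660

Δt = (5.5 − 3)/8 = 0.3125.
Left endpoints: 3, 3.3125, 3.625, 3.9375, 4.25, 4.5625, 4.875, 5.1875.
r(3) = 0.75, r(3.3125) = 96/133, r(3.625) = 16/23, r(3.9375) = 96/143, r(4.25) = 24/37, r(4.5625) = 32/51, r(4.875) = 48/79, r(5.1875) = 96/163.
Sum = Δt · [r(3) + r(3.3125) + r(3.625) + ...].
Sum ≈ 1.660.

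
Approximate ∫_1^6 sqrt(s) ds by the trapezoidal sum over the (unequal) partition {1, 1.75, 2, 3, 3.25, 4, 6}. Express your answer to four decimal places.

Subinterval widths: 0.75, 0.25, 1, 0.25, 0.75, 2.
f(1) ≈ 1.0000, f(1.75) ≈ 1.3229, f(2) ≈ 1.4142, f(3) ≈ 1.7321, f(3.25) ≈ 1.8028, f(4) ≈ 2.0000, f(6) ≈ 2.4495.
On each subinterval the trapezoid contributes (Δs_i/2)·[f(s_{i-1}) + f(s_i)].
Sum ≈ 9.1037.

9.1037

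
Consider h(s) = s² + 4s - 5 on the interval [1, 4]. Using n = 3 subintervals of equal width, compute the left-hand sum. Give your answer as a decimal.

23

Δs = (4 − 1)/3 = 1.
Left endpoints: 1, 2, 3.
h(1) = 0, h(2) = 7, h(3) = 16.
Sum = Δs · [h(1) + h(2) + h(3)].
Sum = 23.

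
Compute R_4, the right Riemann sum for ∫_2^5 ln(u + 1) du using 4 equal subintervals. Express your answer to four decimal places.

4.7069

Δu = (5 − 2)/4 = 0.75.
Right endpoints: 2.75, 3.5, 4.25, 5.
f(2.75) ≈ 1.3218, f(3.5) ≈ 1.5041, f(4.25) ≈ 1.6582, f(5) ≈ 1.7918.
Sum = Δu · [f(2.75) + f(3.5) + f(4.25) + f(5)].
Sum ≈ 4.7069.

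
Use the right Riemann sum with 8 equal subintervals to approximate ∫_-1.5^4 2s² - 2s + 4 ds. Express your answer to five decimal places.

59.70508

Δs = (4 − (-1.5))/8 = 0.6875.
Right endpoints: -0.8125, -0.125, 0.5625, 1.25, 1.9375, 2.625, 3.3125, 4.
f(-0.8125) = 6.9453125, f(-0.125) = 4.28125, f(0.5625) = 3.5078125, f(1.25) = 4.625, f(1.9375) = 7.6328125, f(2.625) = 12.53125, f(3.3125) = 19.3203125, f(4) = 28.
Sum = Δs · [f(-0.8125) + f(-0.125) + f(0.5625) + ...].
Sum ≈ 59.70508.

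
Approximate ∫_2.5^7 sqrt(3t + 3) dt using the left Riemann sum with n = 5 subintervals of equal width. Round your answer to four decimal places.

17.8101

Δt = (7 − 2.5)/5 = 0.9.
Left endpoints: 2.5, 3.4, 4.3, 5.2, 6.1.
f(2.5) ≈ 3.2404, f(3.4) ≈ 3.6332, f(4.3) ≈ 3.9875, f(5.2) ≈ 4.3128, f(6.1) ≈ 4.6152.
Sum = Δt · [f(2.5) + f(3.4) + f(4.3) + f(5.2) + f(6.1)].
Sum ≈ 17.8101.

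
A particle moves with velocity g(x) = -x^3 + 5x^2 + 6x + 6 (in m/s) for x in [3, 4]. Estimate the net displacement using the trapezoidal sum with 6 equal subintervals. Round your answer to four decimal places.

44.8912

Δx = (4 − 3)/6 = 1/6.
g(3) = 42, g(19/6) = 9371/216, g(10/3) = 1202/27, g(3.5) = 45.375, g(11/3) = 1240/27, g(23/6) = 9967/216, g(4) = 46.
T_6 = (Δx/2)·[g(x_0) + 2g(x_1) + ... + 2g(x_{5}) + g(x_6)].
Sum ≈ 44.8912.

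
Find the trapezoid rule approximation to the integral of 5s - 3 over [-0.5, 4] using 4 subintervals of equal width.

25.875

Δs = (4 − (-0.5))/4 = 1.125.
f(-0.5) = -5.5, f(0.625) = 0.125, f(1.75) = 5.75, f(2.875) = 11.375, f(4) = 17.
T_4 = (Δs/2)·[f(s_0) + 2f(s_1) + 2f(s_2) + 2f(s_3) + f(s_4)].
Sum = 25.875.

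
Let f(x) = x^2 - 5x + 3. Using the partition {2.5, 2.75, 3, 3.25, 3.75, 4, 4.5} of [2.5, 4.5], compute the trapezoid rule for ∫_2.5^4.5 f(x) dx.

-3.78125

Subinterval widths: 0.25, 0.25, 0.25, 0.5, 0.25, 0.5.
f(2.5) = -3.25, f(2.75) = -3.1875, f(3) = -3, f(3.25) = -2.6875, f(3.75) = -1.6875, f(4) = -1, f(4.5) = 0.75.
On each subinterval the trapezoid contributes (Δx_i/2)·[f(x_{i-1}) + f(x_i)].
Sum = -3.78125.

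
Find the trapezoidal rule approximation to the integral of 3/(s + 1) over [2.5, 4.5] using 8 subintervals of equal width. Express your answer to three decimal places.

Δs = (4.5 − 2.5)/8 = 0.25.
f(2.5) = 6/7, f(2.75) = 0.8, f(3) = 0.75, f(3.25) = 12/17, f(3.5) = 2/3, f(3.75) = 12/19, f(4) = 0.6, f(4.25) = 4/7, f(4.5) = 6/11.
T_8 = (Δs/2)·[f(s_0) + 2f(s_1) + ... + 2f(s_{7}) + f(s_8)].
Sum ≈ 1.357.

1.357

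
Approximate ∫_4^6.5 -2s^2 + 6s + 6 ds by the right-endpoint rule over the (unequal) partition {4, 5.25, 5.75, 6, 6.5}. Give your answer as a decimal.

-62.09375

Subinterval widths: 1.25, 0.5, 0.25, 0.5.
Right endpoints: 5.25, 5.75, 6, 6.5.
f(5.25) = -17.625, f(5.75) = -25.625, f(6) = -30, f(6.5) = -39.5.
Sum = Σ Δs_i · f(s_i).
Sum = -62.09375.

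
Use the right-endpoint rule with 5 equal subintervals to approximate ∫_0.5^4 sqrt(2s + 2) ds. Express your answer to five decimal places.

9.29885

Δs = (4 − 0.5)/5 = 0.7.
Right endpoints: 1.2, 1.9, 2.6, 3.3, 4.
f(1.2) ≈ 2.09762, f(1.9) ≈ 2.40832, f(2.6) ≈ 2.68328, f(3.3) ≈ 2.93258, f(4) ≈ 3.16228.
Sum = Δs · [f(1.2) + f(1.9) + f(2.6) + f(3.3) + f(4)].
Sum ≈ 9.29885.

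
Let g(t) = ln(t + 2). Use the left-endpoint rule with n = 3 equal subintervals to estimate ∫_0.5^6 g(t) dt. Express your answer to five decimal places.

7.70327

Δt = (6 − 0.5)/3 = 11/6.
Left endpoints: 0.5, 7/3, 25/6.
g(0.5) ≈ 0.91629, g(7/3) ≈ 1.46634, g(25/6) ≈ 1.81916.
Sum = Δt · [g(0.5) + g(7/3) + g(25/6)].
Sum ≈ 7.70327.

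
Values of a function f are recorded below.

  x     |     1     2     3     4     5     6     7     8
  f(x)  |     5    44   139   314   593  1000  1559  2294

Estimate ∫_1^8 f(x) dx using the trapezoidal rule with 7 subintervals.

Δx = 1.
T_7 = (1/2)·[5 + 2·44 + 2·139 + 2·314 + 2·593 + 2·1000 + 2·1559 + 2294] = 4798.5.

4798.5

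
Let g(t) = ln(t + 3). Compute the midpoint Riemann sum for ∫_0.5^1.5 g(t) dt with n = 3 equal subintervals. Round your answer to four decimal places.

1.3840

Δt = (1.5 − 0.5)/3 = 1/3.
Midpoints: 2/3, 1, 4/3.
g(2/3) ≈ 1.2993, g(1) ≈ 1.3863, g(4/3) ≈ 1.4663.
Sum = Δt · [g(2/3) + g(1) + g(4/3)].
Sum ≈ 1.3840.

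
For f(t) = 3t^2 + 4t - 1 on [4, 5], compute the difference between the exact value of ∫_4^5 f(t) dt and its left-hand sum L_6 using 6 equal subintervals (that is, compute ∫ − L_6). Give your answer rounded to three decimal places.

2.569

Exact integral: ∫_4^5 f(t) dt = 78.
L_6 ≈ 75.43056.
Error ≈ 78 − 75.43056 ≈ 2.569.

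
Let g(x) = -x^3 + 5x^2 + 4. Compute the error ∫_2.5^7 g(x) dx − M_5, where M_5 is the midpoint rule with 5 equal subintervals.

-2.8096875

Exact integral: ∫_2.5^7 g(x) dx = -26.859375.
M_5 = -24.0496875.
Error = -26.859375 − (-24.0496875) = -2.8096875.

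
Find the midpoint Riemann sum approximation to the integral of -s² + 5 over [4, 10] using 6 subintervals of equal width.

Δs = (10 − 4)/6 = 1.
Midpoints: 4.5, 5.5, 6.5, 7.5, 8.5, 9.5.
f(4.5) = -15.25, f(5.5) = -25.25, f(6.5) = -37.25, f(7.5) = -51.25, f(8.5) = -67.25, f(9.5) = -85.25.
Sum = Δs · [f(4.5) + f(5.5) + f(6.5) + ...].
Sum = -281.5.

-281.5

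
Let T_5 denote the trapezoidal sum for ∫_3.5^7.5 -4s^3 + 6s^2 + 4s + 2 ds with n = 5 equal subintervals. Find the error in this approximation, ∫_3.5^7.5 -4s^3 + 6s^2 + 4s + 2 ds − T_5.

25.6

Exact integral: ∫_3.5^7.5 f(s) ds = -2160.
T_5 = -2185.6.
Error = -2160 − (-2185.6) = 25.6.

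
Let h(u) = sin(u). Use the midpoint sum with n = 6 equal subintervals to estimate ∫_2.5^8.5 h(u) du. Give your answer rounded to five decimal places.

-0.20768

Δu = (8.5 − 2.5)/6 = 1.
Midpoints: 3, 4, 5, 6, 7, 8.
h(3) ≈ 0.14112, h(4) ≈ -0.75680, h(5) ≈ -0.95892, h(6) ≈ -0.27942, h(7) ≈ 0.65699, h(8) ≈ 0.98936.
Sum = Δu · [h(3) + h(4) + h(5) + ...].
Sum ≈ -0.20768.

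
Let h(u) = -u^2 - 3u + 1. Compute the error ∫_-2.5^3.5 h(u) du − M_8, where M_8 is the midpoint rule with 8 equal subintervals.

-0.28125

Exact integral: ∫_-2.5^3.5 h(u) du = -22.5.
M_8 = -22.21875.
Error = -22.5 − (-22.21875) = -0.28125.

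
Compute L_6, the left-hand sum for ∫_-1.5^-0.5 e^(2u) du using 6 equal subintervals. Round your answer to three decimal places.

Δu = (-0.5 − (-1.5))/6 = 1/6.
Left endpoints: -1.5, -4/3, -7/6, -1, -5/6, -2/3.
f(-1.5) ≈ 0.050, f(-4/3) ≈ 0.069, f(-7/6) ≈ 0.097, f(-1) ≈ 0.135, f(-5/6) ≈ 0.189, f(-2/3) ≈ 0.264.
Sum = Δu · [f(-1.5) + f(-4/3) + f(-7/6) + ...].
Sum ≈ 0.134.

0.134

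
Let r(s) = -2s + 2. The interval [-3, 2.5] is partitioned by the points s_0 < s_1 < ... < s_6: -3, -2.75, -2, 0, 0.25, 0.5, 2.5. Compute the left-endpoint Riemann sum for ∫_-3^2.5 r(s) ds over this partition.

Subinterval widths: 0.25, 0.75, 2, 0.25, 0.25, 2.
Left endpoints: -3, -2.75, -2, 0, 0.25, 0.5.
r(-3) = 8, r(-2.75) = 7.5, r(-2) = 6, r(0) = 2, r(0.25) = 1.5, r(0.5) = 1.
Sum = Σ Δs_i · r(s_i).
Sum = 22.5.

22.5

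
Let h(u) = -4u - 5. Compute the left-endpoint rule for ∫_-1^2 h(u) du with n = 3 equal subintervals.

Δu = (2 − (-1))/3 = 1.
Left endpoints: -1, 0, 1.
h(-1) = -1, h(0) = -5, h(1) = -9.
Sum = Δu · [h(-1) + h(0) + h(1)].
Sum = -15.

-15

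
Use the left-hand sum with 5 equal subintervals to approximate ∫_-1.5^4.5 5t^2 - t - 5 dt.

Δt = (4.5 − (-1.5))/5 = 1.2.
Left endpoints: -1.5, -0.3, 0.9, 2.1, 3.3.
f(-1.5) = 7.75, f(-0.3) = -4.25, f(0.9) = -1.85, f(2.1) = 14.95, f(3.3) = 46.15.
Sum = Δt · [f(-1.5) + f(-0.3) + f(0.9) + f(2.1) + f(3.3)].
Sum = 75.3.

75.3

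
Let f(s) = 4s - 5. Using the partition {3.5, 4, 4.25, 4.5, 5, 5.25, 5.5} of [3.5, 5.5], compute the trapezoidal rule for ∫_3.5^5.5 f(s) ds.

26

Subinterval widths: 0.5, 0.25, 0.25, 0.5, 0.25, 0.25.
f(3.5) = 9, f(4) = 11, f(4.25) = 12, f(4.5) = 13, f(5) = 15, f(5.25) = 16, f(5.5) = 17.
On each subinterval the trapezoid contributes (Δs_i/2)·[f(s_{i-1}) + f(s_i)].
Sum = 26.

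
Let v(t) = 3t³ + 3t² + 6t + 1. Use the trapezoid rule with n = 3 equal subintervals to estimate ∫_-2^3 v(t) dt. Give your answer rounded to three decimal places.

121.111

Δt = (3 − (-2))/3 = 5/3.
v(-2) = -23, v(-1/3) = -7/9, v(4/3) = 193/9, v(3) = 127.
T_3 = (Δt/2)·[v(t_0) + 2v(t_1) + 2v(t_2) + v(t_3)].
Sum ≈ 121.111.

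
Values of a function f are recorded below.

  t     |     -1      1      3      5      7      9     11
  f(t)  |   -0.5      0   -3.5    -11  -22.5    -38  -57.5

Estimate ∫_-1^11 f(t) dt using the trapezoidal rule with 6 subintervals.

-208

Δt = 2.
T_6 = (2/2)·[(-0.5) + 2·0 + 2·(-3.5) + 2·(-11) + 2·(-22.5) + 2·(-38) + (-57.5)] = -208.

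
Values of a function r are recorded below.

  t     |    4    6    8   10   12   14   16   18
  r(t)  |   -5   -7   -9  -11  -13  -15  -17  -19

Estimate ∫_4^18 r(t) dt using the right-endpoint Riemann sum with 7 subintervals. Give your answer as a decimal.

-182

Δt = 2.
Sum = 2·[(-7) + (-9) + (-11) + (-13) + (-15) + (-17) + (-19)] = -182.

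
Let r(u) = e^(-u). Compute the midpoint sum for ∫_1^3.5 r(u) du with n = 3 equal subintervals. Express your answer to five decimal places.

0.32811

Δu = (3.5 − 1)/3 = 5/6.
Midpoints: 17/12, 2.25, 37/12.
r(17/12) ≈ 0.24252, r(2.25) ≈ 0.10540, r(37/12) ≈ 0.04581.
Sum = Δu · [r(17/12) + r(2.25) + r(37/12)].
Sum ≈ 0.32811.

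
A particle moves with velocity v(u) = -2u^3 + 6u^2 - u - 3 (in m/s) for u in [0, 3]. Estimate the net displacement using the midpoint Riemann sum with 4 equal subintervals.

Δu = (3 − 0)/4 = 0.75.
Midpoints: 0.375, 1.125, 1.875, 2.625.
v(0.375) = -2.63671875, v(1.125) = 0.62109375, v(1.875) = 3.03515625, v(2.625) = -0.45703125.
Sum = Δu · [v(0.375) + v(1.125) + v(1.875) + v(2.625)].
Sum = 0.421875.

0.421875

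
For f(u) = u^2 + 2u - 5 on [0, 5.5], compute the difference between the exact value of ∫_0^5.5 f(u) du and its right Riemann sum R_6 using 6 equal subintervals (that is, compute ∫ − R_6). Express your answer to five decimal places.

-19.67650

Exact integral: ∫_0^5.5 f(u) du ≈ 58.2083333.
R_6 ≈ 77.8848380.
Error ≈ 58.2083333 − 77.8848380 ≈ -19.67650.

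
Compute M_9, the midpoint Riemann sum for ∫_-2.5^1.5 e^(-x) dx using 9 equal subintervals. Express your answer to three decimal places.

Δx = (1.5 − (-2.5))/9 = 4/9.
Midpoints: -41/18, -11/6, -25/18, -17/18, -0.5, -1/18, 7/18, 5/6, 23/18.
f(-41/18) ≈ 9.755, f(-11/6) ≈ 6.255, f(-25/18) ≈ 4.010, f(-17/18) ≈ 2.571, f(-0.5) ≈ 1.649, f(-1/18) ≈ 1.057, f(7/18) ≈ 0.678, f(5/6) ≈ 0.435, f(23/18) ≈ 0.279.
Sum = Δx · [f(-41/18) + f(-11/6) + f(-25/18) + ...].
Sum ≈ 11.861.

11.861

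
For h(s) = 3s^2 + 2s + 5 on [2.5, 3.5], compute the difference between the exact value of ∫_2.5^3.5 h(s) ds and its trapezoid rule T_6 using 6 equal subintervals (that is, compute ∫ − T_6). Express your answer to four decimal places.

Exact integral: ∫_2.5^3.5 h(s) ds = 38.25.
T_6 ≈ 38.263889.
Error ≈ 38.25 − 38.263889 ≈ -0.0139.

-0.0139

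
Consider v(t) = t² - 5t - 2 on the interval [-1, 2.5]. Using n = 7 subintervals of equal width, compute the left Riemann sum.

-11.375

Δt = (2.5 − (-1))/7 = 0.5.
Left endpoints: -1, -0.5, 0, 0.5, 1, 1.5, 2.
v(-1) = 4, v(-0.5) = 0.75, v(0) = -2, v(0.5) = -4.25, v(1) = -6, v(1.5) = -7.25, v(2) = -8.
Sum = Δt · [v(-1) + v(-0.5) + v(0) + ...].
Sum = -11.375.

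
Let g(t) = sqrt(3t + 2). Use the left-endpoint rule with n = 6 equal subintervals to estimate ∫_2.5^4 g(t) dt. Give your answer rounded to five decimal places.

Δt = (4 − 2.5)/6 = 0.25.
Left endpoints: 2.5, 2.75, 3, 3.25, 3.5, 3.75.
g(2.5) ≈ 3.08221, g(2.75) ≈ 3.20156, g(3) ≈ 3.31662, g(3.25) ≈ 3.42783, g(3.5) ≈ 3.53553, g(3.75) ≈ 3.64005.
Sum = Δt · [g(2.5) + g(2.75) + g(3) + ...].
Sum ≈ 5.05095.

5.05095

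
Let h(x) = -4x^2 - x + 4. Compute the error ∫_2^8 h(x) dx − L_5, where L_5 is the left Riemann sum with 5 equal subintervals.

-141.84

Exact integral: ∫_2^8 h(x) dx = -678.
L_5 = -536.16.
Error = -678 − (-536.16) = -141.84.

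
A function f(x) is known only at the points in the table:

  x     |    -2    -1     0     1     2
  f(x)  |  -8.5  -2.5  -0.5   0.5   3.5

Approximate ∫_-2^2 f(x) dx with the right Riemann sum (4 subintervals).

1

Δx = 1.
Sum = 1·[(-2.5) + (-0.5) + 0.5 + 3.5] = 1.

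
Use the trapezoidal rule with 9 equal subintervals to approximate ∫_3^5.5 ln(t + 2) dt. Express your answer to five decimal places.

Δt = (5.5 − 3)/9 = 5/18.
f(3) ≈ 1.60944, f(59/18) ≈ 1.66351, f(32/9) ≈ 1.71480, f(23/6) ≈ 1.76359, f(37/9) ≈ 1.81011, f(79/18) ≈ 1.85456, f(14/3) ≈ 1.89712, f(89/18) ≈ 1.93794, f(47/9) ≈ 1.97716, f(5.5) ≈ 2.01490.
T_9 = (Δt/2)·[f(t_0) + 2f(t_1) + ... + 2f(t_{8}) + f(t_9)].
Sum ≈ 4.56415.

4.56415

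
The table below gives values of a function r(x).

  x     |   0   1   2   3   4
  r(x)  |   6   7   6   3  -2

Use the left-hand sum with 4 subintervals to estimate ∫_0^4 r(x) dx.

22

Δx = 1.
Sum = 1·[6 + 7 + 6 + 3] = 22.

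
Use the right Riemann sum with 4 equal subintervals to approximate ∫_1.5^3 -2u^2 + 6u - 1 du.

2.0859375

Δu = (3 − 1.5)/4 = 0.375.
Right endpoints: 1.875, 2.25, 2.625, 3.
f(1.875) = 3.21875, f(2.25) = 2.375, f(2.625) = 0.96875, f(3) = -1.
Sum = Δu · [f(1.875) + f(2.25) + f(2.625) + f(3)].
Sum = 2.0859375.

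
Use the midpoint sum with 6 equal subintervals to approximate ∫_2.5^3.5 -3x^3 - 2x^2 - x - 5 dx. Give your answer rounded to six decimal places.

-109.349537

Δx = (3.5 − 2.5)/6 = 1/6.
Midpoints: 31/12, 2.75, 35/12, 37/12, 3.25, 41/12.
f(31/12) = -13949/192, f(2.75) = -85.265625, f(35/12) = -57235/576, f(37/12) = -22087/192, f(3.25) = -132.359375, f(41/12) = -87217/576.
Sum = Δx · [f(31/12) + f(2.75) + f(35/12) + ...].
Sum ≈ -109.349537.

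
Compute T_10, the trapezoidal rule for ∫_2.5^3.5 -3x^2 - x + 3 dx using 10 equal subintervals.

Δx = (3.5 − 2.5)/10 = 0.1.
f(2.5) = -18.25, f(2.6) = -19.88, f(2.7) = -21.57, f(2.8) = -23.32, f(2.9) = -25.13, f(3) = -27, f(3.1) = -28.93, f(3.2) = -30.92, f(3.3) = -32.97, f(3.4) = -35.08, f(3.5) = -37.25.
T_10 = (Δx/2)·[f(x_0) + 2f(x_1) + ... + 2f(x_{9}) + f(x_10)].
Sum = -27.255.

-27.255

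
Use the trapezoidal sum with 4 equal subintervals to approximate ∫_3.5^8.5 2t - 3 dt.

45

Δt = (8.5 − 3.5)/4 = 1.25.
f(3.5) = 4, f(4.75) = 6.5, f(6) = 9, f(7.25) = 11.5, f(8.5) = 14.
T_4 = (Δt/2)·[f(t_0) + 2f(t_1) + 2f(t_2) + 2f(t_3) + f(t_4)].
Sum = 45.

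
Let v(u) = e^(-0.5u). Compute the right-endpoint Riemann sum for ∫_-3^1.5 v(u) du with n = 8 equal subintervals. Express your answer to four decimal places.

6.9438

Δu = (1.5 − (-3))/8 = 0.5625.
Right endpoints: -2.4375, -1.875, -1.3125, -0.75, -0.1875, 0.375, 0.9375, 1.5.
v(-2.4375) ≈ 3.3830, v(-1.875) ≈ 2.5536, v(-1.3125) ≈ 1.9276, v(-0.75) ≈ 1.4550, v(-0.1875) ≈ 1.0983, v(0.375) ≈ 0.8290, v(0.9375) ≈ 0.6258, v(1.5) ≈ 0.4724.
Sum = Δu · [v(-2.4375) + v(-1.875) + v(-1.3125) + ...].
Sum ≈ 6.9438.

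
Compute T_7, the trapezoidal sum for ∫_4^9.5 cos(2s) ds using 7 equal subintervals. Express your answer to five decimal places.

Δs = (9.5 − 4)/7 = 11/14.
f(4) ≈ -0.14550, f(67/14) ≈ -0.98927, f(39/7) ≈ 0.14675, f(89/14) ≈ 0.98908, f(50/7) ≈ -0.14800, f(111/14) ≈ -0.98889, f(61/7) ≈ 0.14925, f(9.5) ≈ 0.98870.
T_7 = (Δs/2)·[f(s_0) + 2f(s_1) + ... + 2f(s_{6}) + f(s_7)].
Sum ≈ -0.32959.

-0.32959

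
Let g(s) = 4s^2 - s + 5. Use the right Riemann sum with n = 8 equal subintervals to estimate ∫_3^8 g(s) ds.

712.65625

Δs = (8 − 3)/8 = 0.625.
Right endpoints: 3.625, 4.25, 4.875, 5.5, 6.125, 6.75, 7.375, 8.
g(3.625) = 53.9375, g(4.25) = 73, g(4.875) = 95.1875, g(5.5) = 120.5, g(6.125) = 148.9375, g(6.75) = 180.5, g(7.375) = 215.1875, g(8) = 253.
Sum = Δs · [g(3.625) + g(4.25) + g(4.875) + ...].
Sum = 712.65625.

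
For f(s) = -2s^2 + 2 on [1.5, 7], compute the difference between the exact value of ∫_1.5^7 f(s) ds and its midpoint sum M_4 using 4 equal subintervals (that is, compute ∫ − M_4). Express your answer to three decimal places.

Exact integral: ∫_1.5^7 f(s) ds ≈ -215.41667.
M_4 = -213.68359375.
Error ≈ -215.41667 − (-213.68359375) ≈ -1.733.

-1.733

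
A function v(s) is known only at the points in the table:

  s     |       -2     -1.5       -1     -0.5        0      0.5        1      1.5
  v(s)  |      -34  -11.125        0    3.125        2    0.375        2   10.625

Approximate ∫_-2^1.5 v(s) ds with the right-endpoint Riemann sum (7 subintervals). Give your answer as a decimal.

Δs = 0.5.
Sum = 0.5·[(-11.125) + 0 + 3.125 + 2 + 0.375 + 2 + 10.625] = 3.5.

3.5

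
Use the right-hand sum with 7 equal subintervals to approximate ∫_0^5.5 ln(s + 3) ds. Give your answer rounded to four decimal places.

Δs = (5.5 − 0)/7 = 11/14.
Right endpoints: 11/14, 11/7, 33/14, 22/7, 55/14, 33/7, 5.5.
f(11/14) ≈ 1.3312, f(11/7) ≈ 1.5198, f(33/14) ≈ 1.6784, f(22/7) ≈ 1.8153, f(55/14) ≈ 1.9357, f(33/7) ≈ 2.0431, f(5.5) ≈ 2.1401.
Sum = Δs · [f(11/14) + f(11/7) + f(33/14) + ...].
Sum ≈ 9.7928.

9.7928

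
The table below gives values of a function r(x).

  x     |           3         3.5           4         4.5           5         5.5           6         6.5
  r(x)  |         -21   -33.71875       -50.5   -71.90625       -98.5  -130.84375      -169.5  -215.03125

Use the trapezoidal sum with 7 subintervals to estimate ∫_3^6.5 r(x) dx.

Δx = 0.5.
T_7 = (0.5/2)·[(-21) + 2·(-33.71875) + 2·(-50.5) + 2·(-71.90625) + 2·(-98.5) + 2·(-130.84375) + 2·(-169.5) + (-215.03125)] = -336.4921875.

-336.4921875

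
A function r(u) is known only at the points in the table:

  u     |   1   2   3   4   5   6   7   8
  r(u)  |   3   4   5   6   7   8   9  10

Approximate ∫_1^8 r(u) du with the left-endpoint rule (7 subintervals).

42

Δu = 1.
Sum = 1·[3 + 4 + 5 + 6 + 7 + 8 + 9] = 42.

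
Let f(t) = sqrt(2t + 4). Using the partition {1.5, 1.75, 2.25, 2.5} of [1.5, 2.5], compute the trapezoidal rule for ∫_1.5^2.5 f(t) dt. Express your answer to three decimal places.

Subinterval widths: 0.25, 0.5, 0.25.
f(1.5) ≈ 2.646, f(1.75) ≈ 2.739, f(2.25) ≈ 2.915, f(2.5) ≈ 3.000.
On each subinterval the trapezoid contributes (Δt_i/2)·[f(t_{i-1}) + f(t_i)].
Sum ≈ 2.826.

2.826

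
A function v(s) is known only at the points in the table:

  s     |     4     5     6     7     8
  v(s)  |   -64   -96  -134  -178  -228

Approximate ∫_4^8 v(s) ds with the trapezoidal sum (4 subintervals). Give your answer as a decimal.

Δs = 1.
T_4 = (1/2)·[(-64) + 2·(-96) + 2·(-134) + 2·(-178) + (-228)] = -554.

-554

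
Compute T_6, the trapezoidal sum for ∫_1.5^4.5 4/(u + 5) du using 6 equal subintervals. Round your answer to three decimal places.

1.519

Δu = (4.5 − 1.5)/6 = 0.5.
f(1.5) = 8/13, f(2) = 4/7, f(2.5) = 8/15, f(3) = 0.5, f(3.5) = 8/17, f(4) = 4/9, f(4.5) = 8/19.
T_6 = (Δu/2)·[f(u_0) + 2f(u_1) + ... + 2f(u_{5}) + f(u_6)].
Sum ≈ 1.519.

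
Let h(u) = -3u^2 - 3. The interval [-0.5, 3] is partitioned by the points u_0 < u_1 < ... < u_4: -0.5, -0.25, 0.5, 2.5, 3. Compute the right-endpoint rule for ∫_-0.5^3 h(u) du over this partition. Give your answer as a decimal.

Subinterval widths: 0.25, 0.75, 2, 0.5.
Right endpoints: -0.25, 0.5, 2.5, 3.
h(-0.25) = -3.1875, h(0.5) = -3.75, h(2.5) = -21.75, h(3) = -30.
Sum = Σ Δu_i · h(u_i).
Sum = -62.109375.

-62.109375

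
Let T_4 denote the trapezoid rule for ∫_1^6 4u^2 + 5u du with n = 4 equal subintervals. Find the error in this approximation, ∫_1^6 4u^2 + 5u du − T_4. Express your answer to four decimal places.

Exact integral: ∫_1^6 f(u) du ≈ 374.166667.
T_4 = 379.375.
Error ≈ 374.166667 − 379.375 ≈ -5.2083.

-5.2083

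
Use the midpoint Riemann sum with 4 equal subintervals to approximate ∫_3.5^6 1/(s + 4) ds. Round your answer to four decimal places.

0.2876

Δs = (6 − 3.5)/4 = 0.625.
Midpoints: 3.8125, 4.4375, 5.0625, 5.6875.
f(3.8125) = 0.128, f(4.4375) = 16/135, f(5.0625) = 16/145, f(5.6875) = 16/155.
Sum = Δs · [f(3.8125) + f(4.4375) + f(5.0625) + f(5.6875)].
Sum ≈ 0.2876.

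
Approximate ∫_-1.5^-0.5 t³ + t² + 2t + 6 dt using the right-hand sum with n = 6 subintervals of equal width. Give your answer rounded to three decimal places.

4.095

Δt = (-0.5 − (-1.5))/6 = 1/6.
Right endpoints: -4/3, -7/6, -1, -5/6, -2/3, -0.5.
f(-4/3) = 74/27, f(-7/6) = 743/216, f(-1) = 4, f(-5/6) = 961/216, f(-2/3) = 130/27, f(-0.5) = 5.125.
Sum = Δt · [f(-4/3) + f(-7/6) + f(-1) + ...].
Sum ≈ 4.095.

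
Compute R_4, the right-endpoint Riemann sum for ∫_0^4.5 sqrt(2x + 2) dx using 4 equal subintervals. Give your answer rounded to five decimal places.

12.24644

Δx = (4.5 − 0)/4 = 1.125.
Right endpoints: 1.125, 2.25, 3.375, 4.5.
f(1.125) ≈ 2.06155, f(2.25) ≈ 2.54951, f(3.375) ≈ 2.95804, f(4.5) ≈ 3.31662.
Sum = Δx · [f(1.125) + f(2.25) + f(3.375) + f(4.5)].
Sum ≈ 12.24644.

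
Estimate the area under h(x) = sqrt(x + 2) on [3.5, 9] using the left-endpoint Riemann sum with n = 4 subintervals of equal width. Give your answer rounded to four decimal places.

Δx = (9 − 3.5)/4 = 1.375.
Left endpoints: 3.5, 4.875, 6.25, 7.625.
h(3.5) ≈ 2.3452, h(4.875) ≈ 2.6220, h(6.25) ≈ 2.8723, h(7.625) ≈ 3.1024.
Sum = Δx · [h(3.5) + h(4.875) + h(6.25) + h(7.625)].
Sum ≈ 15.0452.

15.0452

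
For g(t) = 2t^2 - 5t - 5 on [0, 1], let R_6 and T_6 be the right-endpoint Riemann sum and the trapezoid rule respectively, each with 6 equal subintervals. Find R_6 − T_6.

R_6 ≈ -7.07407.
T_6 ≈ -6.82407.
R_6 − T_6 = -0.25.

-0.25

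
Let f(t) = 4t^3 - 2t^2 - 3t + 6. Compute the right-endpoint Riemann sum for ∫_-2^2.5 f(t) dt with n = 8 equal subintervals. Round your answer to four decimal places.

52.6904

Δt = (2.5 − (-2))/8 = 0.5625.
Right endpoints: -1.4375, -0.875, -0.3125, 0.25, 0.8125, 1.375, 1.9375, 2.5.
f(-1.4375) = -5839/1024, f(-0.875) = 4.4140625, f(-0.3125) = 6779/1024, f(0.25) = 5.1875, f(0.8125) = 4493/1024, f(1.375) = 8.4921875, f(1.9375) = 22295/1024, f(2.5) = 48.5.
Sum = Δt · [f(-1.4375) + f(-0.875) + f(-0.3125) + ...].
Sum ≈ 52.6904.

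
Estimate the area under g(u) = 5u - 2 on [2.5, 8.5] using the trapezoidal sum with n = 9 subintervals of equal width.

Δu = (8.5 − 2.5)/9 = 2/3.
g(2.5) = 10.5, g(19/6) = 83/6, g(23/6) = 103/6, g(4.5) = 20.5, g(31/6) = 143/6, g(35/6) = 163/6, g(6.5) = 30.5, g(43/6) = 203/6, g(47/6) = 223/6, g(8.5) = 40.5.
T_9 = (Δu/2)·[g(u_0) + 2g(u_1) + ... + 2g(u_{8}) + g(u_9)].
Sum = 153.

153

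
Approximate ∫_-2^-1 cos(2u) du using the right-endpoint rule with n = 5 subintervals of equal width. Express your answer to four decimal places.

-0.7982

Δu = (-1 − (-2))/5 = 0.2.
Right endpoints: -1.8, -1.6, -1.4, -1.2, -1.
f(-1.8) ≈ -0.8968, f(-1.6) ≈ -0.9983, f(-1.4) ≈ -0.9422, f(-1.2) ≈ -0.7374, f(-1) ≈ -0.4161.
Sum = Δu · [f(-1.8) + f(-1.6) + f(-1.4) + f(-1.2) + f(-1)].
Sum ≈ -0.7982.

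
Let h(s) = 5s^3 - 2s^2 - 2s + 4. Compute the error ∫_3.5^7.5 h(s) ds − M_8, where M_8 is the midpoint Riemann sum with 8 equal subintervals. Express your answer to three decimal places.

6.708

Exact integral: ∫_3.5^7.5 h(s) ds ≈ 3486.83333.
M_8 = 3480.125.
Error ≈ 3486.83333 − 3480.125 ≈ 6.708.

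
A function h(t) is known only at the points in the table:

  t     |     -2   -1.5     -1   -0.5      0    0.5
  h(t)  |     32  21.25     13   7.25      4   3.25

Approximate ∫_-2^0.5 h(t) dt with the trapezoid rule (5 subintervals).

31.5625

Δt = 0.5.
T_5 = (0.5/2)·[32 + 2·21.25 + 2·13 + 2·7.25 + 2·4 + 3.25] = 31.5625.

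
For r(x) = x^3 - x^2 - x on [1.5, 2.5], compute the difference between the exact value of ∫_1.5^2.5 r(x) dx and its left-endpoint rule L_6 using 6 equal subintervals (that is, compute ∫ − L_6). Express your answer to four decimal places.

0.5810

Exact integral: ∫_1.5^2.5 r(x) dx ≈ 2.416667.
L_6 ≈ 1.835648.
Error ≈ 2.416667 − 1.835648 ≈ 0.5810.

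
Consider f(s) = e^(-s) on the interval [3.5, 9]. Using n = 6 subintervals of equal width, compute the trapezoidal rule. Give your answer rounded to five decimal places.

0.03215

Δs = (9 − 3.5)/6 = 11/12.
f(3.5) ≈ 0.03020, f(53/12) ≈ 0.01207, f(16/3) ≈ 0.00483, f(6.25) ≈ 0.00193, f(43/6) ≈ 0.00077, f(97/12) ≈ 0.00031, f(9) ≈ 0.00012.
T_6 = (Δs/2)·[f(s_0) + 2f(s_1) + ... + 2f(s_{5}) + f(s_6)].
Sum ≈ 0.03215.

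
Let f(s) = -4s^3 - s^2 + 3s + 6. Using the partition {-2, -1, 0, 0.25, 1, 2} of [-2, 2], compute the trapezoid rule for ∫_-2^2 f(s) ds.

18.5625

Subinterval widths: 1, 1, 0.25, 0.75, 1.
f(-2) = 28, f(-1) = 6, f(0) = 6, f(0.25) = 6.625, f(1) = 4, f(2) = -24.
On each subinterval the trapezoid contributes (Δs_i/2)·[f(s_{i-1}) + f(s_i)].
Sum = 18.5625.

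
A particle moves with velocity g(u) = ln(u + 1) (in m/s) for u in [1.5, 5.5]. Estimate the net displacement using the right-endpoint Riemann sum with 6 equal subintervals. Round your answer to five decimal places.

Δu = (5.5 − 1.5)/6 = 2/3.
Right endpoints: 13/6, 17/6, 3.5, 25/6, 29/6, 5.5.
g(13/6) ≈ 1.15268, g(17/6) ≈ 1.34373, g(3.5) ≈ 1.50408, g(25/6) ≈ 1.64223, g(29/6) ≈ 1.76359, g(5.5) ≈ 1.87180.
Sum = Δu · [g(13/6) + g(17/6) + g(3.5) + ...].
Sum ≈ 6.18541.

6.18541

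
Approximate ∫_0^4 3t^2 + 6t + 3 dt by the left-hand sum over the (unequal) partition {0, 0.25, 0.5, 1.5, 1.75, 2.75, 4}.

Subinterval widths: 0.25, 0.25, 1, 0.25, 1, 1.25.
Left endpoints: 0, 0.25, 0.5, 1.5, 1.75, 2.75.
f(0) = 3, f(0.25) = 4.6875, f(0.5) = 6.75, f(1.5) = 18.75, f(1.75) = 22.6875, f(2.75) = 42.1875.
Sum = Σ Δt_i · f(t_i).
Sum = 88.78125.

88.78125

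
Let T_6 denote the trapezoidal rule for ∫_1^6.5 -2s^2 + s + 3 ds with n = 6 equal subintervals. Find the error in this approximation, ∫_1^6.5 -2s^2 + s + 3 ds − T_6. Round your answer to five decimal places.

Exact integral: ∫_1^6.5 f(s) ds ≈ -145.2916667.
T_6 ≈ -146.8321759.
Error ≈ -145.2916667 − (-146.8321759) ≈ 1.54051.

1.54051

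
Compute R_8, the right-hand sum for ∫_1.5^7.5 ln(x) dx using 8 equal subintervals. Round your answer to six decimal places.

9.082357

Δx = (7.5 − 1.5)/8 = 0.75.
Right endpoints: 2.25, 3, 3.75, 4.5, 5.25, 6, 6.75, 7.5.
f(2.25) ≈ 0.810930, f(3) ≈ 1.098612, f(3.75) ≈ 1.321756, f(4.5) ≈ 1.504077, f(5.25) ≈ 1.658228, f(6) ≈ 1.791759, f(6.75) ≈ 1.909543, f(7.5) ≈ 2.014903.
Sum = Δx · [f(2.25) + f(3) + f(3.75) + ...].
Sum ≈ 9.082357.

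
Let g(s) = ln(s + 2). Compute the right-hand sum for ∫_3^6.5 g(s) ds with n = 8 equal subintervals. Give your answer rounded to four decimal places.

Δs = (6.5 − 3)/8 = 0.4375.
Right endpoints: 3.4375, 3.875, 4.3125, 4.75, 5.1875, 5.625, 6.0625, 6.5.
g(3.4375) ≈ 1.6933, g(3.875) ≈ 1.7707, g(4.3125) ≈ 1.8425, g(4.75) ≈ 1.9095, g(5.1875) ≈ 1.9723, g(5.625) ≈ 2.0314, g(6.0625) ≈ 2.0872, g(6.5) ≈ 2.1401.
Sum = Δs · [g(3.4375) + g(3.875) + g(4.3125) + ...].
Sum ≈ 6.7581.

6.7581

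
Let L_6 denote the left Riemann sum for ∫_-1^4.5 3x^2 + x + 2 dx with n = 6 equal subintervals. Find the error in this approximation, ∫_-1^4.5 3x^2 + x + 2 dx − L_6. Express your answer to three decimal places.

26.679

Exact integral: ∫_-1^4.5 f(x) dx = 112.75.
L_6 ≈ 86.07118.
Error ≈ 112.75 − 86.07118 ≈ 26.679.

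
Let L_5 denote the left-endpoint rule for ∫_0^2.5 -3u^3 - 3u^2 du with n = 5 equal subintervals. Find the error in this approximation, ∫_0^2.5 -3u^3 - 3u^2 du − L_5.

Exact integral: ∫_0^2.5 f(u) du = -44.921875.
L_5 = -30.
Error = -44.921875 − (-30) = -14.921875.

-14.921875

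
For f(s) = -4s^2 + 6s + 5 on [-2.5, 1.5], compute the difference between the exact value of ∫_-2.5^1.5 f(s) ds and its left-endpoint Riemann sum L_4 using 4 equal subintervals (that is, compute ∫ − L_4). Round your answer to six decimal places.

22.666667

Exact integral: ∫_-2.5^1.5 f(s) ds ≈ -17.33333333.
L_4 = -40.
Error ≈ -17.33333333 − (-40) ≈ 22.666667.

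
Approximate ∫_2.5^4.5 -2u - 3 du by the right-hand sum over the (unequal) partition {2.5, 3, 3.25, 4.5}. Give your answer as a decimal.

-21.875

Subinterval widths: 0.5, 0.25, 1.25.
Right endpoints: 3, 3.25, 4.5.
f(3) = -9, f(3.25) = -9.5, f(4.5) = -12.
Sum = Σ Δu_i · f(u_i).
Sum = -21.875.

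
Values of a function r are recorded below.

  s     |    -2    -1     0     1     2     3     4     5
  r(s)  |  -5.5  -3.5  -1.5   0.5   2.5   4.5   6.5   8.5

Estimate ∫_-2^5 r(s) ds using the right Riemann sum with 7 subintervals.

Δs = 1.
Sum = 1·[(-3.5) + (-1.5) + 0.5 + 2.5 + 4.5 + 6.5 + 8.5] = 17.5.

17.5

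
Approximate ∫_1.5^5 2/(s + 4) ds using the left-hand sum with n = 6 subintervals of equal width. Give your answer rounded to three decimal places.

1.027

Δs = (5 − 1.5)/6 = 7/12.
Left endpoints: 1.5, 25/12, 8/3, 3.25, 23/6, 53/12.
f(1.5) = 4/11, f(25/12) = 24/73, f(8/3) = 0.3, f(3.25) = 8/29, f(23/6) = 12/47, f(53/12) = 24/101.
Sum = Δs · [f(1.5) + f(25/12) + f(8/3) + ...].
Sum ≈ 1.027.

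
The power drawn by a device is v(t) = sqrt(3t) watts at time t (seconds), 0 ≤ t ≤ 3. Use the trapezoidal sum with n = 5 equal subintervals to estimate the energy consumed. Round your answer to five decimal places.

Δt = (3 − 0)/5 = 0.6.
v(0) ≈ 0.00000, v(0.6) ≈ 1.34164, v(1.2) ≈ 1.89737, v(1.8) ≈ 2.32379, v(2.4) ≈ 2.68328, v(3) ≈ 3.00000.
T_5 = (Δt/2)·[v(t_0) + 2v(t_1) + ... + 2v(t_{4}) + v(t_5)].
Sum ≈ 5.84765.

5.84765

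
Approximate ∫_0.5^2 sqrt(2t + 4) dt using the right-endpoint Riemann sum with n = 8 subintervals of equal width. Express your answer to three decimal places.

Δt = (2 − 0.5)/8 = 0.1875.
Right endpoints: 0.6875, 0.875, 1.0625, 1.25, 1.4375, 1.625, 1.8125, 2.
f(0.6875) ≈ 2.318, f(0.875) ≈ 2.398, f(1.0625) ≈ 2.475, f(1.25) ≈ 2.550, f(1.4375) ≈ 2.622, f(1.625) ≈ 2.693, f(1.8125) ≈ 2.761, f(2) ≈ 2.828.
Sum = Δt · [f(0.6875) + f(0.875) + f(1.0625) + ...].
Sum ≈ 3.871.

3.871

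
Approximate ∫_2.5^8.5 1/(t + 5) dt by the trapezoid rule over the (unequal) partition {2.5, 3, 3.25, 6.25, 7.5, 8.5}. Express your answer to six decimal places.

0.593104

Subinterval widths: 0.5, 0.25, 3, 1.25, 1.
f(2.5) = 2/15, f(3) = 0.125, f(3.25) = 4/33, f(6.25) = 4/45, f(7.5) = 0.08, f(8.5) = 2/27.
On each subinterval the trapezoid contributes (Δt_i/2)·[f(t_{i-1}) + f(t_i)].
Sum ≈ 0.593104.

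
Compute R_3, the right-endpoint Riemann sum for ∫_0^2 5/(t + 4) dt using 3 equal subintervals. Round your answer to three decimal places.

1.895

Δt = (2 − 0)/3 = 2/3.
Right endpoints: 2/3, 4/3, 2.
f(2/3) = 15/14, f(4/3) = 0.9375, f(2) = 5/6.
Sum = Δt · [f(2/3) + f(4/3) + f(2)].
Sum ≈ 1.895.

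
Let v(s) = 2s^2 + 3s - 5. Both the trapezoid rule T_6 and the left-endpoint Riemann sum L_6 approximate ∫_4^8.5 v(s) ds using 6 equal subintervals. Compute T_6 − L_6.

T_6 = 429.46875.
L_6 = 382.21875.
T_6 − L_6 = 47.25.

47.25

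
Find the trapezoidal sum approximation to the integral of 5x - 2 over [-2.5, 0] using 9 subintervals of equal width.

-20.625

Δx = (0 − (-2.5))/9 = 5/18.
f(-2.5) = -14.5, f(-20/9) = -118/9, f(-35/18) = -211/18, f(-5/3) = -31/3, f(-25/18) = -161/18, f(-10/9) = -68/9, f(-5/6) = -37/6, f(-5/9) = -43/9, f(-5/18) = -61/18, f(0) = -2.
T_9 = (Δx/2)·[f(x_0) + 2f(x_1) + ... + 2f(x_{8}) + f(x_9)].
Sum = -20.625.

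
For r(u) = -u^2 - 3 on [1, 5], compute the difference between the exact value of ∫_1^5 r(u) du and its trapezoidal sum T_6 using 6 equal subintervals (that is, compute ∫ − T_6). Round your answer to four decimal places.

0.2963

Exact integral: ∫_1^5 r(u) du ≈ -53.333333.
T_6 ≈ -53.629630.
Error ≈ -53.333333 − (-53.629630) ≈ 0.2963.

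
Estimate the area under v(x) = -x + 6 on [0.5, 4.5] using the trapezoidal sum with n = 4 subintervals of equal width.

Δx = (4.5 − 0.5)/4 = 1.
v(0.5) = 5.5, v(1.5) = 4.5, v(2.5) = 3.5, v(3.5) = 2.5, v(4.5) = 1.5.
T_4 = (Δx/2)·[v(x_0) + 2v(x_1) + 2v(x_2) + 2v(x_3) + v(x_4)].
Sum = 14.

14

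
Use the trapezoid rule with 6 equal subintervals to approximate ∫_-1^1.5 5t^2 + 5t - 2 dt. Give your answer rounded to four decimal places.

Δt = (1.5 − (-1))/6 = 5/12.
f(-1) = -2, f(-7/12) = -463/144, f(-1/6) = -97/36, f(0.25) = -0.4375, f(2/3) = 32/9, f(13/12) = 1337/144, f(1.5) = 16.75.
T_6 = (Δt/2)·[f(t_0) + 2f(t_1) + ... + 2f(t_{5}) + f(t_6)].
Sum ≈ 5.7784.

5.7784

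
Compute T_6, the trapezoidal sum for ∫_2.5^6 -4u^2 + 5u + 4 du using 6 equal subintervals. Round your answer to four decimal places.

Δu = (6 − 2.5)/6 = 7/12.
f(2.5) = -8.5, f(37/12) = -335/18, f(11/3) = -283/9, f(4.25) = -47, f(29/6) = -1175/18, f(65/12) = -1553/18, f(6) = -110.
T_6 = (Δu/2)·[f(u_0) + 2f(u_1) + ... + 2f(u_{5}) + f(u_6)].
Sum ≈ -179.5856.

-179.5856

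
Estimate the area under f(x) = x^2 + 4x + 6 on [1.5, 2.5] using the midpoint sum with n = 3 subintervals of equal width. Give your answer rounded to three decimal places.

Δx = (2.5 − 1.5)/3 = 1/3.
Midpoints: 5/3, 2, 7/3.
f(5/3) = 139/9, f(2) = 18, f(7/3) = 187/9.
Sum = Δx · [f(5/3) + f(2) + f(7/3)].
Sum ≈ 18.074.

18.074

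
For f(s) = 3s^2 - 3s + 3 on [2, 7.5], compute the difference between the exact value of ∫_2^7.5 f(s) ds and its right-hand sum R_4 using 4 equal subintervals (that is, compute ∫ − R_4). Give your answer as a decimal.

-101.62109375

Exact integral: ∫_2^7.5 f(s) ds = 352.
R_4 = 453.62109375.
Error = 352 − 453.62109375 = -101.62109375.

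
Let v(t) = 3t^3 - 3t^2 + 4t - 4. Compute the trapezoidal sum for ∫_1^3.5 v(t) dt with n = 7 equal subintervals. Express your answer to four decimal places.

83.3386

Δt = (3.5 − 1)/7 = 5/14.
v(1) = 0, v(19/14) = 9335/2744, v(12/7) = 3140/343, v(29/14) = 49605/2744, v(17/7) = 10630/343, v(39/14) = 133675/2744, v(22/7) = 24720/343, v(3.5) = 101.875.
T_7 = (Δt/2)·[v(t_0) + 2v(t_1) + ... + 2v(t_{6}) + v(t_7)].
Sum ≈ 83.3386.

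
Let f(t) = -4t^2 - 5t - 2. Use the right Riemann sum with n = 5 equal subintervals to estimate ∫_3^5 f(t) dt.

-189.68

Δt = (5 − 3)/5 = 0.4.
Right endpoints: 3.4, 3.8, 4.2, 4.6, 5.
f(3.4) = -65.24, f(3.8) = -78.76, f(4.2) = -93.56, f(4.6) = -109.64, f(5) = -127.
Sum = Δt · [f(3.4) + f(3.8) + f(4.2) + f(4.6) + f(5)].
Sum = -189.68.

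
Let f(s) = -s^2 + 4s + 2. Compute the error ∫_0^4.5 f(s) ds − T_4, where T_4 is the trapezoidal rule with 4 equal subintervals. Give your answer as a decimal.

0.94921875

Exact integral: ∫_0^4.5 f(s) ds = 19.125.
T_4 = 18.17578125.
Error = 19.125 − 18.17578125 = 0.94921875.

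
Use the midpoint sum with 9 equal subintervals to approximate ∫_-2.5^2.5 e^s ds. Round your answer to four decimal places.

Δs = (2.5 − (-2.5))/9 = 5/9.
Midpoints: -20/9, -5/3, -10/9, -5/9, 0, 5/9, 10/9, 5/3, 20/9.
f(-20/9) ≈ 0.1084, f(-5/3) ≈ 0.1889, f(-10/9) ≈ 0.3292, f(-5/9) ≈ 0.5738, f(0) ≈ 1.0000, f(5/9) ≈ 1.7429, f(10/9) ≈ 3.0377, f(5/3) ≈ 5.2945, f(20/9) ≈ 9.2278.
Sum = Δs · [f(-20/9) + f(-5/3) + f(-10/9) + ...].
Sum ≈ 11.9462.

11.9462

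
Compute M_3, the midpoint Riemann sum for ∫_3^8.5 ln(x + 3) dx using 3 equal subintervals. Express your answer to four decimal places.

11.8475

Δx = (8.5 − 3)/3 = 11/6.
Midpoints: 47/12, 5.75, 91/12.
f(47/12) ≈ 1.9339, f(5.75) ≈ 2.1691, f(91/12) ≈ 2.3593.
Sum = Δx · [f(47/12) + f(5.75) + f(91/12)].
Sum ≈ 11.8475.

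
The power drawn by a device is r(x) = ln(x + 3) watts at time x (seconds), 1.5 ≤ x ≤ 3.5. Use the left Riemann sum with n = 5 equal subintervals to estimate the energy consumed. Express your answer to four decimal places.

Δx = (3.5 − 1.5)/5 = 0.4.
Left endpoints: 1.5, 1.9, 2.3, 2.7, 3.1.
r(1.5) ≈ 1.5041, r(1.9) ≈ 1.5892, r(2.3) ≈ 1.6677, r(2.7) ≈ 1.7405, r(3.1) ≈ 1.8083.
Sum = Δx · [r(1.5) + r(1.9) + r(2.3) + r(2.7) + r(3.1)].
Sum ≈ 3.3239.

3.3239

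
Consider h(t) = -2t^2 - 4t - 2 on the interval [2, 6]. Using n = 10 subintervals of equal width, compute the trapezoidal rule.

-210.88

Δt = (6 − 2)/10 = 0.4.
h(2) = -18, h(2.4) = -23.12, h(2.8) = -28.88, h(3.2) = -35.28, h(3.6) = -42.32, h(4) = -50, h(4.4) = -58.32, h(4.8) = -67.28, h(5.2) = -76.88, h(5.6) = -87.12, h(6) = -98.
T_10 = (Δt/2)·[h(t_0) + 2h(t_1) + ... + 2h(t_{9}) + h(t_10)].
Sum = -210.88.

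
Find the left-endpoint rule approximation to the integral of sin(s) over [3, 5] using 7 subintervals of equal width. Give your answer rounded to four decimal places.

-1.1078

Δs = (5 − 3)/7 = 2/7.
Left endpoints: 3, 23/7, 25/7, 27/7, 29/7, 31/7, 33/7.
f(3) ≈ 0.1411, f(23/7) ≈ -0.1436, f(25/7) ≈ -0.4167, f(27/7) ≈ -0.6560, f(29/7) ≈ -0.8422, f(31/7) ≈ -0.9600, f(33/7) ≈ -1.0000.
Sum = Δs · [f(3) + f(23/7) + f(25/7) + ...].
Sum ≈ -1.1078.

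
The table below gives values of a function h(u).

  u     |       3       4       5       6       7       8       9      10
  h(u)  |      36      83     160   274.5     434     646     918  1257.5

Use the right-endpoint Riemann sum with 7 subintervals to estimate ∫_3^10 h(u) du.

3773

Δu = 1.
Sum = 1·[83 + 160 + 274.5 + 434 + 646 + 918 + 1257.5] = 3773.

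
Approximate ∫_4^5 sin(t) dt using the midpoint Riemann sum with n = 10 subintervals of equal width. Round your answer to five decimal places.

Δt = (5 − 4)/10 = 0.1.
Midpoints: 4.05, 4.15, 4.25, 4.35, 4.45, 4.55, 4.65, 4.75, 4.85, 4.95.
f(4.05) ≈ -0.78853, f(4.15) ≈ -0.84598, f(4.25) ≈ -0.89499, f(4.35) ≈ -0.93505, f(4.45) ≈ -0.96577, f(4.55) ≈ -0.98684, f(4.65) ≈ -0.99805, f(4.75) ≈ -0.99929, f(4.85) ≈ -0.99055, f(4.95) ≈ -0.97190.
Sum = Δt · [f(4.05) + f(4.15) + f(4.25) + ...].
Sum ≈ -0.93770.

-0.93770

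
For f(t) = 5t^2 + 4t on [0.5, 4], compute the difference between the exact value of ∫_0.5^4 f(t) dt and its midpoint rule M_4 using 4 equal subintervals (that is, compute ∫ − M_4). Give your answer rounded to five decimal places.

Exact integral: ∫_0.5^4 f(t) dt ≈ 137.9583333.
M_4 ≈ 136.8417969.
Error ≈ 137.9583333 − 136.8417969 ≈ 1.11654.

1.11654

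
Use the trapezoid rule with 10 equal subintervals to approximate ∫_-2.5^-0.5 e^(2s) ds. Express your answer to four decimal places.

0.1830

Δs = (-0.5 − (-2.5))/10 = 0.2.
f(-2.5) ≈ 0.0067, f(-2.3) ≈ 0.0101, f(-2.1) ≈ 0.0150, f(-1.9) ≈ 0.0224, f(-1.7) ≈ 0.0334, f(-1.5) ≈ 0.0498, f(-1.3) ≈ 0.0743, f(-1.1) ≈ 0.1108, f(-0.9) ≈ 0.1653, f(-0.7) ≈ 0.2466, f(-0.5) ≈ 0.3679.
T_10 = (Δs/2)·[f(s_0) + 2f(s_1) + ... + 2f(s_{9}) + f(s_10)].
Sum ≈ 0.1830.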